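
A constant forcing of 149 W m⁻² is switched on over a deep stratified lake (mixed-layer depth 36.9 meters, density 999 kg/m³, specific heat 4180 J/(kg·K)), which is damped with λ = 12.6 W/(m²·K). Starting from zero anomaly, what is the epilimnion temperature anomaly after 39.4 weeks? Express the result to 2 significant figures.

10 K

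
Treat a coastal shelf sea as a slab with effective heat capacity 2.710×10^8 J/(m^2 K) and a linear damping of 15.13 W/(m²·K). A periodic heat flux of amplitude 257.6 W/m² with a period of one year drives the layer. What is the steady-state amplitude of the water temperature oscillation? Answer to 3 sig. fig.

Areal heat capacity C = 2.710×10^8 J/(m^2 K) (given).
Angular frequency ω = 2π / T = 2π / 3.15×10^7 s = 1.99×10^-7 s⁻¹.
√((Cω)² + λ²) = √((54.0)² + 15.13²) = 56.1 W/(m²·K).
Amplitude A = F₀ / √((Cω)²+λ²) = 257.6 / 56.1 = 4.59 K.

4.59 K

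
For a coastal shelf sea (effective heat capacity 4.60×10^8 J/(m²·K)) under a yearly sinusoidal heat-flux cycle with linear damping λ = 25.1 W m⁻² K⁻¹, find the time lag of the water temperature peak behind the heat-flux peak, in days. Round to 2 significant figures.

Areal heat capacity C = 4.60×10^8 J/(m²·K) (given).
ω = 2π / 3.15×10^7 s = 1.99×10^-7 s⁻¹.
Phase lag φ = arctan(Cω/λ) = arctan(91.6/25.1) = 1.30 rad.
Time lag = φ / ω = 1.30 / 1.99×10^-7 = 6.54×10^6 s = 75.7 days.

76 days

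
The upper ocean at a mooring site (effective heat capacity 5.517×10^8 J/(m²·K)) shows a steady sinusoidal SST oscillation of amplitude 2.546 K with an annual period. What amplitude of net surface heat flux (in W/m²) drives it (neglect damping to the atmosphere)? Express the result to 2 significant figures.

280

Areal heat capacity C = 5.517×10^8 J/(m²·K) (given).
ω = 2π / 3.15×10^7 s = 1.99×10^-7 s⁻¹.
Cω = 5.52×10^8 × 1.99×10^-7 = 110 W/(m²·K).
F₀ = A × Cω = 2.546 × 110 = 280 W/m².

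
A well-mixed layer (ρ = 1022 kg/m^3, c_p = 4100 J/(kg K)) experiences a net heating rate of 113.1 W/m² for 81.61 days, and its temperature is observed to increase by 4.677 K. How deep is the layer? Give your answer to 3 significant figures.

Heat input Q = F Δt = 113.1 × 7.05×10^6 s = 7.97×10^8 J/m².
Required areal heat capacity C = Q / ΔT = 1.71×10^8 J/(m²·K).
Depth D = C / (ρ c_p) = 1.71×10^8 / (1022 × 4100) = 40.7 m.

40.7 m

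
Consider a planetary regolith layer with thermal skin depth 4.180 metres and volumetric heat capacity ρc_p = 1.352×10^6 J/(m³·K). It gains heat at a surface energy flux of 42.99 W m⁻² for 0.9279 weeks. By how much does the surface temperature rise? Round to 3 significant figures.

Areal heat capacity C = ρc_p × D = 1.352×10^6 × 4.180 = 5.65×10^6 J m⁻² K⁻¹.
Net heat input Q = F Δt = 42.99 × (0.9279 weeks × 6.048×10^5 s/week) = 2.41×10^7 J/m².
ΔT = Q / C = 2.41×10^7 / 5.65×10^6 = 4.27 K.

4.27 K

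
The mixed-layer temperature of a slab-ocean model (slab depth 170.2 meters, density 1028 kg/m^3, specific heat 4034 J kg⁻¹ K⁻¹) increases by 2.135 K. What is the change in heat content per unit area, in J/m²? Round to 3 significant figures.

1.51×10^9

Areal heat capacity C = ρ c_p D = 1028 × 4034 × 170.2 = 7.06×10^8 J/(m²·K).
ΔQ = C ΔT = 7.06×10^8 × 2.135 = 1.51×10^9 J/m².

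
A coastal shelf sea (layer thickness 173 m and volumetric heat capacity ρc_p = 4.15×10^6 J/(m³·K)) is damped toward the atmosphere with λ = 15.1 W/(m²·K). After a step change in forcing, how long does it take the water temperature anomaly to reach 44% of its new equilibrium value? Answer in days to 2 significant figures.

320 days

Areal heat capacity C = ρc_p × D = 4.15×10^6 × 173 = 7.18×10^8 J/(m²·K).
τ = C / λ = 7.18×10^8 / 15.1 = 4.75×10^7 s.
Fraction reached: 1 − e^(−t/τ) = 0.44 ⇒ t = −τ ln(1 − 0.44) = τ × 0.580.
t = 2.76×10^7 s = 319 days.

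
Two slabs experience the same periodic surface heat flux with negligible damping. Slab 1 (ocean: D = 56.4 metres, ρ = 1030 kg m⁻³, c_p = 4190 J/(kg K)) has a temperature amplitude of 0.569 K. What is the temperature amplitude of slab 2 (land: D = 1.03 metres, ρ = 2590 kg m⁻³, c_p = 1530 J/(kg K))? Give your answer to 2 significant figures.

34 K

C_ocean = 2.43×10^8 J/(m²·K); C_land = 4.08×10^6 J/(m²·K).
A ∝ 1/C ⇒ A_land = A_ocean × C_ocean/C_land = 0.569 × 59.6 = 33.9 K.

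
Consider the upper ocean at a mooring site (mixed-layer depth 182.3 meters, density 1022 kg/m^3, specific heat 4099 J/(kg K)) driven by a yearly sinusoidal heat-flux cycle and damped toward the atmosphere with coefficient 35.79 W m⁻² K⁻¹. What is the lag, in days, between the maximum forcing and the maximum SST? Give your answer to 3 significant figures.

Areal heat capacity C = ρ c_p D = 1022 × 4099 × 182.3 = 7.64×10^8 J/(m²·K).
ω = 2π / 3.15×10^7 s = 1.99×10^-7 s⁻¹.
Phase lag φ = arctan(Cω/λ) = arctan(152/35.79) = 1.34 rad.
Time lag = φ / ω = 1.34 / 1.99×10^-7 = 6.72×10^6 s = 77.8 days.

77.8 days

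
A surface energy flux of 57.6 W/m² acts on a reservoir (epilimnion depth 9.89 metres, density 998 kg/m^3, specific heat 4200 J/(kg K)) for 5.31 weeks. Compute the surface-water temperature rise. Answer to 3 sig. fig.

4.46 K

Areal heat capacity C = ρ c_p D = 998 × 4200 × 9.89 = 4.15×10^7 J m⁻² K⁻¹.
Net heat input Q = F Δt = 57.6 × (5.31 weeks × 6.048×10^5 s/week) = 1.85×10^8 J/m².
ΔT = Q / C = 1.85×10^8 / 4.15×10^7 = 4.46 K.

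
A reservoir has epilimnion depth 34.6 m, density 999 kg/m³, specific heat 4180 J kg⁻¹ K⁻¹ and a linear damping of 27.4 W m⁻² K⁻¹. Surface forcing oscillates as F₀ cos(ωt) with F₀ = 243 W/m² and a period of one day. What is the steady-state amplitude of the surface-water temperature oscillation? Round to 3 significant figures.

Areal heat capacity C = ρ c_p D = 999 × 4180 × 34.6 = 1.44×10^8 J m⁻² K⁻¹.
Angular frequency ω = 2π / T = 2π / 86400 s = 7.27×10^-5 s⁻¹.
√((Cω)² + λ²) = √((10500)² + 27.4²) = 10500 W/(m²·K).
Amplitude A = F₀ / √((Cω)²+λ²) = 243 / 10500 = 0.0231 K.

0.0231 K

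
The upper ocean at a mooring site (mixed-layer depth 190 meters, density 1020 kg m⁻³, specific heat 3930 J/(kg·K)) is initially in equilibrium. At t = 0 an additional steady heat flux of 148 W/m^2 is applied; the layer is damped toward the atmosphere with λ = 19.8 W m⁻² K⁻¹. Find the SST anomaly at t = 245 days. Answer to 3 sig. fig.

3.16 K

Areal heat capacity C = ρ c_p D = 1020 × 3930 × 190 = 7.62×10^8 J/(m^2 K).
τ = C / λ = 7.62×10^8 / 19.8 = 3.85×10^7 s.
Equilibrium anomaly ΔT_eq = F / λ = 148 / 19.8 = 7.47 K.
t = 245 days = 2.12×10^7 s, so t/τ = 0.550.
ΔT(t) = ΔT_eq (1 − e^(−t/τ)) = 7.47 × (1 − e^−0.550) = 3.16 K.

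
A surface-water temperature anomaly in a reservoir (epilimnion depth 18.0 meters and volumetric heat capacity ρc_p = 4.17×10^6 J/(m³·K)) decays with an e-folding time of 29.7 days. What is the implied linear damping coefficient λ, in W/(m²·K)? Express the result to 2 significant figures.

29

Areal heat capacity C = ρc_p × D = 4.17×10^6 × 18.0 = 7.51×10^7 J/(m^2 K).
τ = 29.7 days = 2.57×10^6 s.
λ = C / τ = 7.51×10^7 / 2.57×10^6 = 29.3 W/(m²·K).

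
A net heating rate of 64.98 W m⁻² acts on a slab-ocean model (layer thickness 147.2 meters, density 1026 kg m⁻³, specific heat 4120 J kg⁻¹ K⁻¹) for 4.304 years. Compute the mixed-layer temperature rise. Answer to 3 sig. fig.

Areal heat capacity C = ρ c_p D = 1026 × 4120 × 147.2 = 6.22×10^8 J/(m^2 K).
Net heat input Q = F Δt = 64.98 × (4.304 years × 3.156×10^7 s/year) = 8.83×10^9 J/m².
ΔT = Q / C = 8.83×10^9 / 6.22×10^8 = 14.2 K.

14.2 K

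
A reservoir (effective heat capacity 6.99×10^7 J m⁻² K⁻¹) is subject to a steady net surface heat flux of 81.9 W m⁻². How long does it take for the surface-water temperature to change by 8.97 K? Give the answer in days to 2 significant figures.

89 days

Areal heat capacity C = 6.99×10^7 J m⁻² K⁻¹ (given).
Time required: Δt = C ΔT / F = 6.99×10^7 × 8.97 / 81.9 = 7.66×10^6 s.
In days: 7.66×10^6 s / (86400 s/day) = 88.6 days.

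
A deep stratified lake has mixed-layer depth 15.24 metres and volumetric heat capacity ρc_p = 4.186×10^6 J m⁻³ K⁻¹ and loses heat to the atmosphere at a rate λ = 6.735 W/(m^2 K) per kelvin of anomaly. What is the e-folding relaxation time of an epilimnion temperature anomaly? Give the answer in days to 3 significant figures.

110 days

Areal heat capacity C = ρc_p × D = 4.186×10^6 × 15.24 = 6.38×10^7 J/(m²·K).
Relaxation time τ = C / λ = 6.38×10^7 / 6.735 = 9.47×10^6 s.
In days: 9.47×10^6 s / (86400 s/day) = 110 days.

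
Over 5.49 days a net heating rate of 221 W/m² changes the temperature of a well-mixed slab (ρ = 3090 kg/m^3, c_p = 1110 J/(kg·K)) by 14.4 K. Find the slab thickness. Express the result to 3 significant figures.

Heat input Q = F Δt = 221 × 4.74×10^5 s = 1.05×10^8 J/m².
Required areal heat capacity C = Q / ΔT = 7.28×10^6 J/(m²·K).
Depth D = C / (ρ c_p) = 7.28×10^6 / (3090 × 1110) = 2.12 m.

2.12 m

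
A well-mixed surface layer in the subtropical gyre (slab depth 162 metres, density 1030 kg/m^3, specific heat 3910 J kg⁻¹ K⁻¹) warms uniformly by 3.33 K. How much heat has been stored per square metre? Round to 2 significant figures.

Areal heat capacity C = ρ c_p D = 1030 × 3910 × 162 = 6.52×10^8 J m⁻² K⁻¹.
ΔQ = C ΔT = 6.52×10^8 × 3.33 = 2.17×10^9 J/m².

2.2×10^9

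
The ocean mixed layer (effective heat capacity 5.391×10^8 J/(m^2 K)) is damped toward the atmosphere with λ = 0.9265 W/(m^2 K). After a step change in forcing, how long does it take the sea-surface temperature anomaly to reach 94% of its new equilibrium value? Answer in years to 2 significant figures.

Areal heat capacity C = 5.391×10^8 J/(m^2 K) (given).
τ = C / λ = 5.39×10^8 / 0.9265 = 5.82×10^8 s.
Fraction reached: 1 − e^(−t/τ) = 0.94 ⇒ t = −τ ln(1 − 0.94) = τ × 2.81.
t = 1.64×10^9 s = 51.9 years.

52 years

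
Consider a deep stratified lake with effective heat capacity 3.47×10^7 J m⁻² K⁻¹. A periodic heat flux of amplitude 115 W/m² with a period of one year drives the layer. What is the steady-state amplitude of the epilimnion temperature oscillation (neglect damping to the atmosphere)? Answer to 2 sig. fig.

Areal heat capacity C = 3.47×10^7 J m⁻² K⁻¹ (given).
Angular frequency ω = 2π / T = 2π / 3.15×10^7 s = 1.99×10^-7 s⁻¹.
Cω = 3.47×10^7 × 1.99×10^-7 = 6.91 W/(m²·K).
Amplitude A = F₀ / (Cω) = 115 / 6.91 = 16.6 K.

17 K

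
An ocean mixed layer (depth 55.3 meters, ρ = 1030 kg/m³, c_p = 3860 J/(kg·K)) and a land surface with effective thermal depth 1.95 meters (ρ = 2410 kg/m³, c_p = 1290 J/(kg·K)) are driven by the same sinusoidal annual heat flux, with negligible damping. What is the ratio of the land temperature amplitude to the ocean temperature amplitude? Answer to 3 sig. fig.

C_ocean = 1030 × 3860 × 55.3 = 2.20×10^8 J/(m²·K).
C_land = 2410 × 1290 × 1.95 = 6.06×10^6 J/(m²·K).
Undamped amplitude ∝ 1/C, so A_land/A_ocean = C_ocean/C_land = 36.3.

36.3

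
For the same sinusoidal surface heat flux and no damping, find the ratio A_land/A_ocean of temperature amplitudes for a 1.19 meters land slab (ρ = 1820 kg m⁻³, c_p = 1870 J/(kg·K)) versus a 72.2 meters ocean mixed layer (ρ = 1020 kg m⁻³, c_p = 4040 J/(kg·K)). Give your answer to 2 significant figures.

C_ocean = 1020 × 4040 × 72.2 = 2.98×10^8 J/(m²·K).
C_land = 1820 × 1870 × 1.19 = 4.05×10^6 J/(m²·K).
Undamped amplitude ∝ 1/C, so A_land/A_ocean = C_ocean/C_land = 73.5.

73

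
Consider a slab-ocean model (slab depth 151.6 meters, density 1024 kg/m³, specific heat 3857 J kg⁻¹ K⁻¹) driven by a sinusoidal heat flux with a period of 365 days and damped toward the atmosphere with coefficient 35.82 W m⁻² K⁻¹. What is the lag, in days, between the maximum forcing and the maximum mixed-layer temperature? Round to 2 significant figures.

Areal heat capacity C = ρ c_p D = 1024 × 3857 × 151.6 = 5.99×10^8 J/(m^2 K).
ω = 2π / 3.15×10^7 s = 1.99×10^-7 s⁻¹.
Phase lag φ = arctan(Cω/λ) = arctan(119/35.82) = 1.28 rad.
Time lag = φ / ω = 1.28 / 1.99×10^-7 = 6.42×10^6 s = 74.3 days.

74 days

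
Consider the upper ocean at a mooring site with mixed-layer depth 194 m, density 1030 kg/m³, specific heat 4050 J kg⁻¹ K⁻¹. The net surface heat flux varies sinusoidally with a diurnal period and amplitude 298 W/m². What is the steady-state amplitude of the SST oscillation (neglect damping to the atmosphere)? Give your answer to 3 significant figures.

Areal heat capacity C = ρ c_p D = 1030 × 4050 × 194 = 8.09×10^8 J m⁻² K⁻¹.
Angular frequency ω = 2π / T = 2π / 86400 s = 7.27×10^-5 s⁻¹.
Cω = 8.09×10^8 × 7.27×10^-5 = 58900 W/(m²·K).
Amplitude A = F₀ / (Cω) = 298 / 58900 = 0.00506 K.

0.00506 K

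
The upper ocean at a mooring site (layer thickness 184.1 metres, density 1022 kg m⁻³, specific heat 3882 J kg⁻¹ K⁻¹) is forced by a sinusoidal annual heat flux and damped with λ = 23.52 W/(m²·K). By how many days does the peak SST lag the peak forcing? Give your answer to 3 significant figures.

81.9 days

Areal heat capacity C = ρ c_p D = 1022 × 3882 × 184.1 = 7.30×10^8 J m⁻² K⁻¹.
ω = 2π / 3.15×10^7 s = 1.99×10^-7 s⁻¹.
Phase lag φ = arctan(Cω/λ) = arctan(146/23.52) = 1.41 rad.
Time lag = φ / ω = 1.41 / 1.99×10^-7 = 7.08×10^6 s = 81.9 days.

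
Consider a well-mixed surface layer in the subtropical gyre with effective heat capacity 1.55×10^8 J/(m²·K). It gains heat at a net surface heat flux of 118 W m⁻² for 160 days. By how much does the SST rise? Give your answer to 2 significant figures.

Areal heat capacity C = 1.55×10^8 J/(m²·K) (given).
Net heat input Q = F Δt = 118 × (160 days × 86400 s/day) = 1.63×10^9 J/m².
ΔT = Q / C = 1.63×10^9 / 1.55×10^8 = 10.5 K.

11 K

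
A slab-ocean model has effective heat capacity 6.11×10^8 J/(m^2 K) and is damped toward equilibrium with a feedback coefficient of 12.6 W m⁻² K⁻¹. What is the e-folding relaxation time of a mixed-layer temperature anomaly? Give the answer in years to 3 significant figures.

1.54 years

Areal heat capacity C = 6.11×10^8 J/(m^2 K) (given).
Relaxation time τ = C / λ = 6.11×10^8 / 12.6 = 4.85×10^7 s.
In years: 4.85×10^7 s / (3.156×10^7 s/year) = 1.54 years.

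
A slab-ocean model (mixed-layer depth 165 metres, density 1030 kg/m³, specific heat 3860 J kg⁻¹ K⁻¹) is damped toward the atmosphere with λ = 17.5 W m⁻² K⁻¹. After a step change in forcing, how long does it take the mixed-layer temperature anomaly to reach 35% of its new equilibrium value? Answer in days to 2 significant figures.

190 days

Areal heat capacity C = ρ c_p D = 1030 × 3860 × 165 = 6.56×10^8 J/(m^2 K).
τ = C / λ = 6.56×10^8 / 17.5 = 3.75×10^7 s.
Fraction reached: 1 − e^(−t/τ) = 0.35 ⇒ t = −τ ln(1 − 0.35) = τ × 0.431.
t = 1.61×10^7 s = 187 days.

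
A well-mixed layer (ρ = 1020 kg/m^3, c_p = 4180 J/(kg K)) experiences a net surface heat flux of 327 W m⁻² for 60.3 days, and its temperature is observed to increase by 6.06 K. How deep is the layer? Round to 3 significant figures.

65.9 m

Heat input Q = F Δt = 327 × 5.21×10^6 s = 1.70×10^9 J/m².
Required areal heat capacity C = Q / ΔT = 2.81×10^8 J/(m²·K).
Depth D = C / (ρ c_p) = 2.81×10^8 / (1020 × 4180) = 65.9 m.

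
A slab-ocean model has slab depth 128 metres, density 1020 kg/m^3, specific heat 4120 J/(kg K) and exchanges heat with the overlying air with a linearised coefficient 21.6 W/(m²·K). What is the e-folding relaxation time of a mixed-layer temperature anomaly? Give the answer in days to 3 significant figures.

Areal heat capacity C = ρ c_p D = 1020 × 4120 × 128 = 5.38×10^8 J/(m²·K).
Relaxation time τ = C / λ = 5.38×10^8 / 21.6 = 2.49×10^7 s.
In days: 2.49×10^7 s / (86400 s/day) = 288 days.

288 days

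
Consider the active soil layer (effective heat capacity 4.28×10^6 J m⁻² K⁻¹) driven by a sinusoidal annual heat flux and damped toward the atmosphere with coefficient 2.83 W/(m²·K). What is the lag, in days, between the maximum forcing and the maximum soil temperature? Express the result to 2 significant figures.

17 days

Areal heat capacity C = 4.28×10^6 J m⁻² K⁻¹ (given).
ω = 2π / 3.15×10^7 s = 1.99×10^-7 s⁻¹.
Phase lag φ = arctan(Cω/λ) = arctan(0.853/2.83) = 0.293 rad.
Time lag = φ / ω = 0.293 / 1.99×10^-7 = 1.47×10^6 s = 17.0 days.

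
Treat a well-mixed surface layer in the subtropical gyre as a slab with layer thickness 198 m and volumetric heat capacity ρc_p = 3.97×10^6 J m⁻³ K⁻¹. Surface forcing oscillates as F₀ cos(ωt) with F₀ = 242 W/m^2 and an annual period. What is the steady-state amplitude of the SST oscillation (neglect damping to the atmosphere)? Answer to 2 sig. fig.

1.5 K

Areal heat capacity C = ρc_p × D = 3.97×10^6 × 198 = 7.86×10^8 J/(m²·K).
Angular frequency ω = 2π / T = 2π / 3.15×10^7 s = 1.99×10^-7 s⁻¹.
Cω = 7.86×10^8 × 1.99×10^-7 = 157 W/(m²·K).
Amplitude A = F₀ / (Cω) = 242 / 157 = 1.55 K.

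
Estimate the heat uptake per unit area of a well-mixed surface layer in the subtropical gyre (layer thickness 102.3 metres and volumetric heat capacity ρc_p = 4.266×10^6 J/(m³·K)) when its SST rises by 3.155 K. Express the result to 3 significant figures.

1.38×10^9

Areal heat capacity C = ρc_p × D = 4.266×10^6 × 102.3 = 4.36×10^8 J m⁻² K⁻¹.
ΔQ = C ΔT = 4.36×10^8 × 3.155 = 1.38×10^9 J/m².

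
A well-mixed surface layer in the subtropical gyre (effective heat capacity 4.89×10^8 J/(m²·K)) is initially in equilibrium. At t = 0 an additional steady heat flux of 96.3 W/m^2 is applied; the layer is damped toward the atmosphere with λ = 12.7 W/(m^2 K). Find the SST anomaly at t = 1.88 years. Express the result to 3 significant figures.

5.96 K

Areal heat capacity C = 4.89×10^8 J/(m²·K) (given).
τ = C / λ = 4.89×10^8 / 12.7 = 3.85×10^7 s.
Equilibrium anomaly ΔT_eq = F / λ = 96.3 / 12.7 = 7.58 K.
t = 1.88 years = 5.93×10^7 s, so t/τ = 1.54.
ΔT(t) = ΔT_eq (1 − e^(−t/τ)) = 7.58 × (1 − e^−1.54) = 5.96 K.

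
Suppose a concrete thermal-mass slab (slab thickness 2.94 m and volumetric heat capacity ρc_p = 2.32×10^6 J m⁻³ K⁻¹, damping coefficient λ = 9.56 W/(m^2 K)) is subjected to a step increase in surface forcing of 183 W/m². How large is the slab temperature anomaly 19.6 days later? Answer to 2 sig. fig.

17 K

Areal heat capacity C = ρc_p × D = 2.32×10^6 × 2.94 = 6.82×10^6 J m⁻² K⁻¹.
τ = C / λ = 6.82×10^6 / 9.56 = 7.13×10^5 s.
Equilibrium anomaly ΔT_eq = F / λ = 183 / 9.56 = 19.1 K.
t = 19.6 days = 1.69×10^6 s, so t/τ = 2.37.
ΔT(t) = ΔT_eq (1 − e^(−t/τ)) = 19.1 × (1 − e^−2.37) = 17.4 K.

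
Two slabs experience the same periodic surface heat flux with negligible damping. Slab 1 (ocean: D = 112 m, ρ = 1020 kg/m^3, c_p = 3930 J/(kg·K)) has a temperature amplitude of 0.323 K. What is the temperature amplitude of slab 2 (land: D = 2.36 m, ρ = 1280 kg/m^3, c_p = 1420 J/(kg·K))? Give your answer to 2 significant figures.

34 K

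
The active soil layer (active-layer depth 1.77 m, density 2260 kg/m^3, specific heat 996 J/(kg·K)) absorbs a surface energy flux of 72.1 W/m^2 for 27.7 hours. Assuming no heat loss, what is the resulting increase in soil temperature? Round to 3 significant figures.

1.80 K

Areal heat capacity C = ρ c_p D = 2260 × 996 × 1.77 = 3.98×10^6 J/(m²·K).
Net heat input Q = F Δt = 72.1 × (27.7 hours × 3600 s/hour) = 7.19×10^6 J/m².
ΔT = Q / C = 7.19×10^6 / 3.98×10^6 = 1.80 K.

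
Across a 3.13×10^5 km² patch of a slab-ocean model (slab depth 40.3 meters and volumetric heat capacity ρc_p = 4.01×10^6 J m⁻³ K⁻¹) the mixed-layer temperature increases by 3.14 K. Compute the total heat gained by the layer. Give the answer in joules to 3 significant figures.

Areal heat capacity C = ρc_p × D = 4.01×10^6 × 40.3 = 1.62×10^8 J/(m^2 K).
Heat per unit area: q = C ΔT = 1.62×10^8 × 3.14 = 5.07×10^8 J/m².
Total heat: Q = q × A = 5.07×10^8 × (3.13×10^5 × 10⁶ m²) = 1.59×10^20 J.

1.59×10^20 J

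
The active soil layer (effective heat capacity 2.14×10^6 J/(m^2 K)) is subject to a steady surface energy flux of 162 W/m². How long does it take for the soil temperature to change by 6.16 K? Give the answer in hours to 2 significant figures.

Areal heat capacity C = 2.14×10^6 J/(m^2 K) (given).
Time required: Δt = C ΔT / F = 2.14×10^6 × 6.16 / 162 = 81400 s.
In hours: 81400 s / (3600 s/hour) = 22.6 hours.

23 hours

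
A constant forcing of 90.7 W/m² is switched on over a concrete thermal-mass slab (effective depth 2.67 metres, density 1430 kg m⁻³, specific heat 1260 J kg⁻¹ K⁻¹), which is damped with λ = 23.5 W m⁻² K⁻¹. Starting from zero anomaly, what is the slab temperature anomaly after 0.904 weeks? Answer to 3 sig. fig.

Areal heat capacity C = ρ c_p D = 1430 × 1260 × 2.67 = 4.81×10^6 J/(m^2 K).
τ = C / λ = 4.81×10^6 / 23.5 = 2.05×10^5 s.
Equilibrium anomaly ΔT_eq = F / λ = 90.7 / 23.5 = 3.86 K.
t = 0.904 weeks = 5.47×10^5 s, so t/τ = 2.67.
ΔT(t) = ΔT_eq (1 − e^(−t/τ)) = 3.86 × (1 − e^−2.67) = 3.59 K.

3.59 K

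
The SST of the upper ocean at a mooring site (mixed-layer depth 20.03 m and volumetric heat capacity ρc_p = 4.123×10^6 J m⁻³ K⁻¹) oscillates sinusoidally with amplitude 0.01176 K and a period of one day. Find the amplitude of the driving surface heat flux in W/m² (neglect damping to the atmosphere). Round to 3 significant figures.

Areal heat capacity C = ρc_p × D = 4.123×10^6 × 20.03 = 8.26×10^7 J m⁻² K⁻¹.
ω = 2π / 86400 s = 7.27×10^-5 s⁻¹.
Cω = 8.26×10^7 × 7.27×10^-5 = 6010 W/(m²·K).
F₀ = A × Cω = 0.01176 × 6010 = 70.6 W/m².

70.6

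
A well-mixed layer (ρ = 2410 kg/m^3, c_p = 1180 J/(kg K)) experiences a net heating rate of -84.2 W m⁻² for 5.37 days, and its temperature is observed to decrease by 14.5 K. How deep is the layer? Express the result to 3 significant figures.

Heat input Q = F Δt = -84.2 × 4.64×10^5 s = -3.91×10^7 J/m².
Required areal heat capacity C = Q / ΔT = 2.69×10^6 J/(m²·K).
Depth D = C / (ρ c_p) = 2.69×10^6 / (2410 × 1180) = 0.947 m.

0.947 m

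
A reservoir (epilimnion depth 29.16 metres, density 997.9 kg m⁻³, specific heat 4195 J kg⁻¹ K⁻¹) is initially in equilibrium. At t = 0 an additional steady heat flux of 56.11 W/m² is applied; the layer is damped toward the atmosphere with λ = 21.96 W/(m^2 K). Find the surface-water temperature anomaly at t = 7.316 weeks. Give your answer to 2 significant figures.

Areal heat capacity C = ρ c_p D = 997.9 × 4195 × 29.16 = 1.22×10^8 J/(m²·K).
τ = C / λ = 1.22×10^8 / 21.96 = 5.56×10^6 s.
Equilibrium anomaly ΔT_eq = F / λ = 56.11 / 21.96 = 2.56 K.
t = 7.316 weeks = 4.42×10^6 s, so t/τ = 0.796.
ΔT(t) = ΔT_eq (1 − e^(−t/τ)) = 2.56 × (1 − e^−0.796) = 1.40 K.

1.4 K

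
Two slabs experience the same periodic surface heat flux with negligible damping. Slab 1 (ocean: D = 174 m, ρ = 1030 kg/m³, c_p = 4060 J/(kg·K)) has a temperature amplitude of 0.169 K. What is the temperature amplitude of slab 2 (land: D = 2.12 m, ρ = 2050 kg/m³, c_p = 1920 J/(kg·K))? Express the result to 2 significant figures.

C_ocean = 7.28×10^8 J/(m²·K); C_land = 8.34×10^6 J/(m²·K).
A ∝ 1/C ⇒ A_land = A_ocean × C_ocean/C_land = 0.169 × 87.2 = 14.7 K.

15 K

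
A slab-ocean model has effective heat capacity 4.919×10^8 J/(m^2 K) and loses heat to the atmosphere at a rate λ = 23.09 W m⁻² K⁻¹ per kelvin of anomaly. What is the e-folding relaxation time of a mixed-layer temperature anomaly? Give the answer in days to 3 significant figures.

Areal heat capacity C = 4.919×10^8 J/(m^2 K) (given).
Relaxation time τ = C / λ = 4.92×10^8 / 23.09 = 2.13×10^7 s.
In days: 2.13×10^7 s / (86400 s/day) = 247 days.

247 days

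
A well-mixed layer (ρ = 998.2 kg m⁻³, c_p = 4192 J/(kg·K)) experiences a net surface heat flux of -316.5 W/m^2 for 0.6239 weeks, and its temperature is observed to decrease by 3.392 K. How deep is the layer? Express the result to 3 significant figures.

Heat input Q = F Δt = -316.5 × 3.77×10^5 s = -1.19×10^8 J/m².
Required areal heat capacity C = Q / ΔT = 3.52×10^7 J/(m²·K).
Depth D = C / (ρ c_p) = 3.52×10^7 / (998.2 × 4192) = 8.41 m.

8.41 m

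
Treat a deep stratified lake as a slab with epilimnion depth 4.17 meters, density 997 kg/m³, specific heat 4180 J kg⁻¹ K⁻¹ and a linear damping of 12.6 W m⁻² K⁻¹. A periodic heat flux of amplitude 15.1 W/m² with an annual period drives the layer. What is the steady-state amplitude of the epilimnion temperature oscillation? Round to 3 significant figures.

1.16 K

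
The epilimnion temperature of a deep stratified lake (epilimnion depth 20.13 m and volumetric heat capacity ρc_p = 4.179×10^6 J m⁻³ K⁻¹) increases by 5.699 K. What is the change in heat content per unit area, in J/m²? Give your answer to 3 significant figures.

4.79×10^8

Areal heat capacity C = ρc_p × D = 4.179×10^6 × 20.13 = 8.41×10^7 J/(m^2 K).
ΔQ = C ΔT = 8.41×10^7 × 5.699 = 4.79×10^8 J/m².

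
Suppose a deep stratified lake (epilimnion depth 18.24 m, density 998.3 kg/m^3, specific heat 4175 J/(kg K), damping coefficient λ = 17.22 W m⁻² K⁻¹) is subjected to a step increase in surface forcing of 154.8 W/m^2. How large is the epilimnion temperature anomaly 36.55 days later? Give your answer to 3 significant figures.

Areal heat capacity C = ρ c_p D = 998.3 × 4175 × 18.24 = 7.60×10^7 J/(m²·K).
τ = C / λ = 7.60×10^7 / 17.22 = 4.41×10^6 s.
Equilibrium anomaly ΔT_eq = F / λ = 154.8 / 17.22 = 8.99 K.
t = 36.55 days = 3.16×10^6 s, so t/τ = 0.715.
ΔT(t) = ΔT_eq (1 − e^(−t/τ)) = 8.99 × (1 − e^−0.715) = 4.59 K.

4.59 K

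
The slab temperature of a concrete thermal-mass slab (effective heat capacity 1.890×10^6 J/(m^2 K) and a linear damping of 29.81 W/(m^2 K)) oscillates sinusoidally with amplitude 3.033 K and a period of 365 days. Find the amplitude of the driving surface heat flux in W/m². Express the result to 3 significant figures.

Areal heat capacity C = 1.890×10^6 J/(m^2 K) (given).
ω = 2π / 3.15×10^7 s = 1.99×10^-7 s⁻¹.
√((Cω)² + λ²) = √((0.377)² + 29.81²) = 29.8 W/(m²·K).
F₀ = A × √((Cω)²+λ²) = 3.033 × 29.8 = 90.4 W/m².

90.4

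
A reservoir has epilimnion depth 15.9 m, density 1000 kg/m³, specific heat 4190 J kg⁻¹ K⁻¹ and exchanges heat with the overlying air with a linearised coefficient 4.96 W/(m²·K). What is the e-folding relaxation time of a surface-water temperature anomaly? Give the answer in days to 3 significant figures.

Areal heat capacity C = ρ c_p D = 1000 × 4190 × 15.9 = 6.66×10^7 J/(m^2 K).
Relaxation time τ = C / λ = 6.66×10^7 / 4.96 = 1.34×10^7 s.
In days: 1.34×10^7 s / (86400 s/day) = 155 days.

155 days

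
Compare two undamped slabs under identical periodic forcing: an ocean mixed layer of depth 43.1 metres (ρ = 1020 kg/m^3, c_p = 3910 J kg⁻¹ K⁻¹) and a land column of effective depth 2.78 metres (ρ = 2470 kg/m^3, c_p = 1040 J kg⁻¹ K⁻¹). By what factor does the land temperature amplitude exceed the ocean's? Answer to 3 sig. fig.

C_ocean = 1020 × 3910 × 43.1 = 1.72×10^8 J/(m²·K).
C_land = 2470 × 1040 × 2.78 = 7.14×10^6 J/(m²·K).
Undamped amplitude ∝ 1/C, so A_land/A_ocean = C_ocean/C_land = 24.1.

24.1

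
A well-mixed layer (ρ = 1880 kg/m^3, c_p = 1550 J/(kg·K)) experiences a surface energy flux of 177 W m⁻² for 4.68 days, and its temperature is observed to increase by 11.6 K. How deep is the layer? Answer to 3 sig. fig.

Heat input Q = F Δt = 177 × 4.04×10^5 s = 7.16×10^7 J/m².
Required areal heat capacity C = Q / ΔT = 6.17×10^6 J/(m²·K).
Depth D = C / (ρ c_p) = 6.17×10^6 / (1880 × 1550) = 2.12 m.

2.12 m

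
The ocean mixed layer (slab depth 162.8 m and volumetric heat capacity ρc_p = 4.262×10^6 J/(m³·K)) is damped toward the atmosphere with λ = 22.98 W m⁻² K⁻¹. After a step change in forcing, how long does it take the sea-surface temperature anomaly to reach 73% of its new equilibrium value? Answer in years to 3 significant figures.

1.25 years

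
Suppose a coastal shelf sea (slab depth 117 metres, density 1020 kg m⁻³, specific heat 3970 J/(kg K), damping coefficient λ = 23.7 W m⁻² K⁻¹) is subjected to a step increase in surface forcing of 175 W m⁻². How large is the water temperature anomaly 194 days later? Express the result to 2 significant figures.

Areal heat capacity C = ρ c_p D = 1020 × 3970 × 117 = 4.74×10^8 J/(m²·K).
τ = C / λ = 4.74×10^8 / 23.7 = 2.00×10^7 s.
Equilibrium anomaly ΔT_eq = F / λ = 175 / 23.7 = 7.38 K.
t = 194 days = 1.68×10^7 s, so t/τ = 0.838.
ΔT(t) = ΔT_eq (1 − e^(−t/τ)) = 7.38 × (1 − e^−0.838) = 4.19 K.

4.2 K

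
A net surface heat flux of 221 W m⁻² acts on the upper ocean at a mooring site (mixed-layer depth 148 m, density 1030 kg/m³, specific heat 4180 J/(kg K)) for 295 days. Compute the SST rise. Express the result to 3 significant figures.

Areal heat capacity C = ρ c_p D = 1030 × 4180 × 148 = 6.37×10^8 J/(m^2 K).
Net heat input Q = F Δt = 221 × (295 days × 86400 s/day) = 5.63×10^9 J/m².
ΔT = Q / C = 5.63×10^9 / 6.37×10^8 = 8.84 K.

8.84 K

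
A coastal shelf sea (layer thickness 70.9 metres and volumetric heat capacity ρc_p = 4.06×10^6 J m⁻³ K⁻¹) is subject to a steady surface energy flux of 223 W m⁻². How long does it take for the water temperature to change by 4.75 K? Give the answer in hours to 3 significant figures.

1700 hours

Areal heat capacity C = ρc_p × D = 4.06×10^6 × 70.9 = 2.88×10^8 J m⁻² K⁻¹.
Time required: Δt = C ΔT / F = 2.88×10^8 × 4.75 / 223 = 6.13×10^6 s.
In hours: 6.13×10^6 s / (3600 s/hour) = 1700 hours.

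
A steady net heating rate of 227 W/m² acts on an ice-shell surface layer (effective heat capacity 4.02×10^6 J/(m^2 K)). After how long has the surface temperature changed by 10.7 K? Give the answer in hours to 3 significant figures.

Areal heat capacity C = 4.02×10^6 J/(m^2 K) (given).
Time required: Δt = C ΔT / F = 4.02×10^6 × 10.7 / 227 = 1.89×10^5 s.
In hours: 1.89×10^5 s / (3600 s/hour) = 52.6 hours.

52.6 hours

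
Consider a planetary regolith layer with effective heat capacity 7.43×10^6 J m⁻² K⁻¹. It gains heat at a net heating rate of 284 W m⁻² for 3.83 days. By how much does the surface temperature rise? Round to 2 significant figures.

13 K

Areal heat capacity C = 7.43×10^6 J m⁻² K⁻¹ (given).
Net heat input Q = F Δt = 284 × (3.83 days × 86400 s/day) = 9.40×10^7 J/m².
ΔT = Q / C = 9.40×10^7 / 7.43×10^6 = 12.6 K.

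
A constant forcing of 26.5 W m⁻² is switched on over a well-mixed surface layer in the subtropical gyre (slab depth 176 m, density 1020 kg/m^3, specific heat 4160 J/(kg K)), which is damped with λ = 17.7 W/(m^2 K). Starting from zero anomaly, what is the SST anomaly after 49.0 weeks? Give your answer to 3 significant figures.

Areal heat capacity C = ρ c_p D = 1020 × 4160 × 176 = 7.47×10^8 J/(m^2 K).
τ = C / λ = 7.47×10^8 / 17.7 = 4.22×10^7 s.
Equilibrium anomaly ΔT_eq = F / λ = 26.5 / 17.7 = 1.50 K.
t = 49.0 weeks = 2.96×10^7 s, so t/τ = 0.702.
ΔT(t) = ΔT_eq (1 − e^(−t/τ)) = 1.50 × (1 − e^−0.702) = 0.755 K.

0.755 K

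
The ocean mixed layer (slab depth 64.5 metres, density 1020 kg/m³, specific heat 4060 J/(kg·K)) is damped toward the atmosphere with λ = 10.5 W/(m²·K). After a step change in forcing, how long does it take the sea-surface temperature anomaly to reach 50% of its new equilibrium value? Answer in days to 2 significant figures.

Areal heat capacity C = ρ c_p D = 1020 × 4060 × 64.5 = 2.67×10^8 J m⁻² K⁻¹.
τ = C / λ = 2.67×10^8 / 10.5 = 2.54×10^7 s.
Fraction reached: 1 − e^(−t/τ) = 0.50 ⇒ t = −τ ln(1 − 0.50) = τ × 0.693.
t = 1.76×10^7 s = 204 days.

200 days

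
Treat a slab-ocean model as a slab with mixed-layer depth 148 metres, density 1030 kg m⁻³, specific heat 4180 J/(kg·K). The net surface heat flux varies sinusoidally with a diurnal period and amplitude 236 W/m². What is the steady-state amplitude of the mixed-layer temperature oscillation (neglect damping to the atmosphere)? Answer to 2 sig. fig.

Areal heat capacity C = ρ c_p D = 1030 × 4180 × 148 = 6.37×10^8 J m⁻² K⁻¹.
Angular frequency ω = 2π / T = 2π / 86400 s = 7.27×10^-5 s⁻¹.
Cω = 6.37×10^8 × 7.27×10^-5 = 46300 W/(m²·K).
Amplitude A = F₀ / (Cω) = 236 / 46300 = 0.00509 K.

0.0051 K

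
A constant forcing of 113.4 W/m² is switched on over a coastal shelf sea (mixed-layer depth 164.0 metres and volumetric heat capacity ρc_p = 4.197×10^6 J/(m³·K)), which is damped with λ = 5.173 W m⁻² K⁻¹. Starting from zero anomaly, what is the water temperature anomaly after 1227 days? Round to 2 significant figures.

12 K

Areal heat capacity C = ρc_p × D = 4.197×10^6 × 164.0 = 6.88×10^8 J/(m²·K).
τ = C / λ = 6.88×10^8 / 5.173 = 1.33×10^8 s.
Equilibrium anomaly ΔT_eq = F / λ = 113.4 / 5.173 = 21.9 K.
t = 1227 days = 1.06×10^8 s, so t/τ = 0.797.
ΔT(t) = ΔT_eq (1 − e^(−t/τ)) = 21.9 × (1 − e^−0.797) = 12.0 K.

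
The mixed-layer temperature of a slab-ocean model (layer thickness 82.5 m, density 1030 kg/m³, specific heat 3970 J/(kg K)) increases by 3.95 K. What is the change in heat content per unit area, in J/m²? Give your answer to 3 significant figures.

1.33×10^9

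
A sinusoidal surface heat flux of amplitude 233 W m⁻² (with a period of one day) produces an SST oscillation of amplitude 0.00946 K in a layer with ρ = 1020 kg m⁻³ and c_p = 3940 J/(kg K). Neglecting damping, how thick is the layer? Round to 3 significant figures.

84.3 m

ω = 2π / 86400 s = 7.27×10^-5 s⁻¹.
Required C = F₀ / (A ω) = 233 / (0.00946 × 7.27×10^-5) = 3.39×10^8 J/(m²·K).
D = C / (ρ c_p) = 3.39×10^8 / (1020 × 3940) = 84.3 m.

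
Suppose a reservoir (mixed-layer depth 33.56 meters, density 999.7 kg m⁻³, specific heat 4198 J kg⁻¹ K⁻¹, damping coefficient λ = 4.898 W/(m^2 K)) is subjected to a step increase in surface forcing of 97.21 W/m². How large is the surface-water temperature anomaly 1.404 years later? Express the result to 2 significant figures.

Areal heat capacity C = ρ c_p D = 999.7 × 4198 × 33.56 = 1.41×10^8 J/(m²·K).
τ = C / λ = 1.41×10^8 / 4.898 = 2.88×10^7 s.
Equilibrium anomaly ΔT_eq = F / λ = 97.21 / 4.898 = 19.8 K.
t = 1.404 years = 4.43×10^7 s, so t/τ = 1.54.
ΔT(t) = ΔT_eq (1 − e^(−t/τ)) = 19.8 × (1 − e^−1.54) = 15.6 K.

16 K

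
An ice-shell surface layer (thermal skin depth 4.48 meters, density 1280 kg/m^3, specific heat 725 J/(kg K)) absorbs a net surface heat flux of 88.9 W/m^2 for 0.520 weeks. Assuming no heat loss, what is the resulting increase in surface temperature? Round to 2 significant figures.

6.7 K

Areal heat capacity C = ρ c_p D = 1280 × 725 × 4.48 = 4.16×10^6 J/(m^2 K).
Net heat input Q = F Δt = 88.9 × (0.520 weeks × 6.048×10^5 s/week) = 2.80×10^7 J/m².
ΔT = Q / C = 2.80×10^7 / 4.16×10^6 = 6.72 K.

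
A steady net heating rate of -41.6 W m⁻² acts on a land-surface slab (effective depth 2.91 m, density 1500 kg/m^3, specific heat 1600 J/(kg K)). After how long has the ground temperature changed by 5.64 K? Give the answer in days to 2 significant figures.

11 days

Areal heat capacity C = ρ c_p D = 1500 × 1600 × 2.91 = 6.98×10^6 J m⁻² K⁻¹.
Time required: Δt = C ΔT / F = 6.98×10^6 × -5.64 / -41.6 = 9.47×10^5 s.
In days: 9.47×10^5 s / (86400 s/day) = 11.0 days.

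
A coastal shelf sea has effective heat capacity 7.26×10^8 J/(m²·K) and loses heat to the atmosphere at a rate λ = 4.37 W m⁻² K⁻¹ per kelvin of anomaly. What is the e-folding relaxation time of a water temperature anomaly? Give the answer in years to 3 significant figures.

Areal heat capacity C = 7.26×10^8 J/(m²·K) (given).
Relaxation time τ = C / λ = 7.26×10^8 / 4.37 = 1.66×10^8 s.
In years: 1.66×10^8 s / (3.156×10^7 s/year) = 5.26 years.

5.26 years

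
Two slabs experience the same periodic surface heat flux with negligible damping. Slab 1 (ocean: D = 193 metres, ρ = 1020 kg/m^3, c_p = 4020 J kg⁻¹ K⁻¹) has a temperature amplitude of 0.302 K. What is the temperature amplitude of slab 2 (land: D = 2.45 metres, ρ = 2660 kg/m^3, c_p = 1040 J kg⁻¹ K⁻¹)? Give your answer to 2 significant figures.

35 K

C_ocean = 7.91×10^8 J/(m²·K); C_land = 6.78×10^6 J/(m²·K).
A ∝ 1/C ⇒ A_land = A_ocean × C_ocean/C_land = 0.302 × 117 = 35.3 K.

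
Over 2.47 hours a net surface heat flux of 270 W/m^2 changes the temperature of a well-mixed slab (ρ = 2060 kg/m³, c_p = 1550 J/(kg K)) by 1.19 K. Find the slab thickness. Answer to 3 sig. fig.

0.632 m

Heat input Q = F Δt = 270 × 8890 s = 2.40×10^6 J/m².
Required areal heat capacity C = Q / ΔT = 2.02×10^6 J/(m²·K).
Depth D = C / (ρ c_p) = 2.02×10^6 / (2060 × 1550) = 0.632 m.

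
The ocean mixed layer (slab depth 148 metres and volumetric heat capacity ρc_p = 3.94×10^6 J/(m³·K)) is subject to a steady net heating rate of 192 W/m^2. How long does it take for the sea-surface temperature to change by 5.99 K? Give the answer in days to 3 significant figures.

211 days

Areal heat capacity C = ρc_p × D = 3.94×10^6 × 148 = 5.83×10^8 J m⁻² K⁻¹.
Time required: Δt = C ΔT / F = 5.83×10^8 × 5.99 / 192 = 1.82×10^7 s.
In days: 1.82×10^7 s / (86400 s/day) = 211 days.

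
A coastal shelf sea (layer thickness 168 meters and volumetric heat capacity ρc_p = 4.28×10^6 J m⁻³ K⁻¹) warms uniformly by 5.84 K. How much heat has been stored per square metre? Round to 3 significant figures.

4.20×10^9

Areal heat capacity C = ρc_p × D = 4.28×10^6 × 168 = 7.19×10^8 J m⁻² K⁻¹.
ΔQ = C ΔT = 7.19×10^8 × 5.84 = 4.20×10^9 J/m².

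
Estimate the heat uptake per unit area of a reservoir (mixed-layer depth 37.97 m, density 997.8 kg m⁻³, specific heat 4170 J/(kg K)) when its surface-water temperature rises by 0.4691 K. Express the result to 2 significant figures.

7.4×10^7

Areal heat capacity C = ρ c_p D = 997.8 × 4170 × 37.97 = 1.58×10^8 J/(m^2 K).
ΔQ = C ΔT = 1.58×10^8 × 0.4691 = 7.41×10^7 J/m².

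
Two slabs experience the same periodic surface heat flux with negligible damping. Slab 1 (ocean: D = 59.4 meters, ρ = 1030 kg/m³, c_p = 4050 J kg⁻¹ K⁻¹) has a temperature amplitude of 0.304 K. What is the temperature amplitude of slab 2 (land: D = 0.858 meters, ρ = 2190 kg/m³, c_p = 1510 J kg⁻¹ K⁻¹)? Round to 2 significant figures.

C_ocean = 2.48×10^8 J/(m²·K); C_land = 2.84×10^6 J/(m²·K).
A ∝ 1/C ⇒ A_land = A_ocean × C_ocean/C_land = 0.304 × 87.3 = 26.5 K.

27 K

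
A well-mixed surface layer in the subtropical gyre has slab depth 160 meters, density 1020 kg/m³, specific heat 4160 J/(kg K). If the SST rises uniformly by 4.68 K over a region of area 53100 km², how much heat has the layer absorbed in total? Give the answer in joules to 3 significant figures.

1.69×10^20 J

Areal heat capacity C = ρ c_p D = 1020 × 4160 × 160 = 6.79×10^8 J/(m²·K).
Heat per unit area: q = C ΔT = 6.79×10^8 × 4.68 = 3.18×10^9 J/m².
Total heat: Q = q × A = 3.18×10^9 × (53100 × 10⁶ m²) = 1.69×10^20 J.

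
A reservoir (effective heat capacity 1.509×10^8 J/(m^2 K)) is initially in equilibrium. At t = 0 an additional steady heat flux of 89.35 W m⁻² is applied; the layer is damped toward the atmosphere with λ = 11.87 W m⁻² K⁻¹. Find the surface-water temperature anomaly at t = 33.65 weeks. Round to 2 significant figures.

6.0 K

Areal heat capacity C = 1.509×10^8 J/(m^2 K) (given).
τ = C / λ = 1.51×10^8 / 11.87 = 1.27×10^7 s.
Equilibrium anomaly ΔT_eq = F / λ = 89.35 / 11.87 = 7.53 K.
t = 33.65 weeks = 2.04×10^7 s, so t/τ = 1.60.
ΔT(t) = ΔT_eq (1 − e^(−t/τ)) = 7.53 × (1 − e^−1.60) = 6.01 K.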